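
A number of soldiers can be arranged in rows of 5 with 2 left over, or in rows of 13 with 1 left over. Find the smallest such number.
M = 5 × 13 = 65. M₁ = 13, y₁ ≡ 2 (mod 5). M₂ = 5, y₂ ≡ 8 (mod 13). r = 2×13×2 + 1×5×8 ≡ 27 (mod 65). The smallest positive such number is 27.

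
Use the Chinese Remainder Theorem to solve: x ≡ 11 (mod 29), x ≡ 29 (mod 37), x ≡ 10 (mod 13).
8798

Using the Chinese Remainder Theorem:
M = product of moduli = 13949
For equation 1: M_1 = 481, 481 ≡ 17 (mod 29), inverse of 481 mod 29 is 12 (check: 17 × 12 = 204 ≡ 1 (mod 29))
For equation 2: M_2 = 377, 377 ≡ 7 (mod 37), inverse of 377 mod 37 is 16 (check: 7 × 16 = 112 ≡ 1 (mod 37))
For equation 3: M_3 = 1073, 1073 ≡ 7 (mod 13), inverse of 1073 mod 13 is 2 (check: 7 × 2 = 14 ≡ 1 (mod 13))
Combine: x ≡ Σ r_i×M_i×(M_i⁻¹ mod m_i) = 11×481×12 + 29×377×16 + 10×1073×2 = 63492 + 174928 + 21460 = 259880
259880 mod 13949 = 8798
x ≡ 8798 (mod 13949)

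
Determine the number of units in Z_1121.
1044

Prime factorization: 1121 = 19 × 59
Using the formula φ(n) = n × Π(1 - 1/p) for each prime factor p:
φ(1121) = 1121 × (1 - 1/19) × (1 - 1/59)
φ(1121) = 1044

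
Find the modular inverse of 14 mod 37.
14^(-1) ≡ 8 (mod 37). Verification: 14 × 8 = 112 ≡ 1 (mod 37)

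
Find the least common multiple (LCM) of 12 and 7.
84

First find GCD(12, 7) using the Euclidean algorithm:
12 = 1 × 7 + 5
7 = 1 × 5 + 2
5 = 2 × 2 + 1
2 = 2 × 1 + 0
GCD(12, 7) = 1

LCM formula: LCM(a, b) = (a × b) / GCD(a, b)
LCM(12, 7) = (12 × 7) / 1
LCM(12, 7) = 84 / 1
LCM(12, 7) = 84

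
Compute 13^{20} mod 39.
13

Using successive squaring:
Binary expansion of 20: 10100
Powers of 13 mod 39 (each is the square of the previous):
  13^1 ≡ 13 (mod 39)
  13^2 ≡ 13² = 169 ≡ 13 (mod 39)
  13^4 ≡ 13² = 169 ≡ 13 (mod 39)
  13^8 ≡ 13² = 169 ≡ 13 (mod 39)
  13^16 ≡ 13² = 169 ≡ 13 (mod 39)
20 = 16 + 4, so 13^20 = 13^16 × 13^4 ≡ 13 × 13 (mod 39)
Multiplying step by step:
  13 × 13 = 169 ≡ 13 (mod 39)
Result: 13^20 ≡ 13 (mod 39)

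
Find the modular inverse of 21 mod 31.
21^(-1) ≡ 3 (mod 31). Verification: 21 × 3 = 63 ≡ 1 (mod 31)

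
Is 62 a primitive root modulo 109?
Yes

To verify, check if 62^(108/q) ≢ 1 (mod 109) for each prime divisor q of 108
Divisors of 108 = 108: [1, 2, 3, 4, 6, 9, 12, 18, 27, 36, 54, 108]
  62^(108/2) = 62^54 ≡ 108 (mod 109)
  62^(108/3) = 62^36 ≡ 45 (mod 109)
Conclusion: 62 is a primitive root modulo 109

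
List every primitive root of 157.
Primitive roots mod 157: {5, 6, 15, 18, 20, 21, 24, 26, 34, 38, 43, 53, 55, 60, 61, 62, 63, 66, 69, 70, 72, 73, 74, 77, 80, 83, 84, 85, 87, 88, 91, 94, 95, 96, 97, 102, 104, 114, 119, 123, 131, 133, 136, 137, 139, 142, 151, 152}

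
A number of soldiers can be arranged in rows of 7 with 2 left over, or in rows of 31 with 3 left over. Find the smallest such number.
M = 7 × 31 = 217. M₁ = 31, y₁ ≡ 5 (mod 7). M₂ = 7, y₂ ≡ 9 (mod 31). x = 2×31×5 + 3×7×9 ≡ 65 (mod 217). The smallest positive such number is 65.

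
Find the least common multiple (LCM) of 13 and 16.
208

First find GCD(13, 16) using the Euclidean algorithm:
13 = 0 × 16 + 13
16 = 1 × 13 + 3
13 = 4 × 3 + 1
3 = 3 × 1 + 0
GCD(13, 16) = 1

LCM formula: LCM(a, b) = (a × b) / GCD(a, b)
LCM(13, 16) = (13 × 16) / 1
LCM(13, 16) = 208 / 1
LCM(13, 16) = 208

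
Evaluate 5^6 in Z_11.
6 = 4 + 2 (binary 110). Repeated squaring mod 11: 5^1 ≡ 5; 5^2 ≡ 5² = 25 ≡ 3; 5^4 ≡ 3² = 9 ≡ 9. Multiply: 5^6 = 5^4 × 5^2 ≡ 9 × 3 (mod 11): 9 × 3 = 27 ≡ 5. So 5^6 ≡ 5 (mod 11).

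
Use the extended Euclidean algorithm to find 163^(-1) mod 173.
Extended GCD: 163(-52) + 173(49) = 1. So 163^(-1) ≡ 121 ≡ 121 (mod 173). Verify: 163 × 121 = 19723 ≡ 1 (mod 173)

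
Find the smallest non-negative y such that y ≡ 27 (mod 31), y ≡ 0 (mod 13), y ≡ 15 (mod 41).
7436

Using the Chinese Remainder Theorem:
M = product of moduli = 16523
For equation 1: M_1 = 533, 533 ≡ 6 (mod 31), inverse of 533 mod 31 is 26 (check: 6 × 26 = 156 ≡ 1 (mod 31))
For equation 2: M_2 = 1271, 1271 ≡ 10 (mod 13), inverse of 1271 mod 13 is 4 (check: 10 × 4 = 40 ≡ 1 (mod 13))
For equation 3: M_3 = 403, 403 ≡ 34 (mod 41), inverse of 403 mod 41 is 35 (check: 34 × 35 = 1190 ≡ 1 (mod 41))
Combine: y ≡ Σ r_i×M_i×(M_i⁻¹ mod m_i) = 27×533×26 + 0×1271×4 + 15×403×35 = 374166 + 0 + 211575 = 585741
585741 mod 16523 = 7436
y ≡ 7436 (mod 16523)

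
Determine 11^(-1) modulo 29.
11^(-1) ≡ 8 (mod 29). Verification: 11 × 8 = 88 ≡ 1 (mod 29)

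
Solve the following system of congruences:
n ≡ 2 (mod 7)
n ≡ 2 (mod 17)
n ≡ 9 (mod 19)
1073

Using the Chinese Remainder Theorem:
M = product of moduli = 2261
For equation 1: M_1 = 323, 323 ≡ 1 (mod 7), inverse of 323 mod 7 is 1 (check: 1 × 1 = 1 ≡ 1 (mod 7))
For equation 2: M_2 = 133, 133 ≡ 14 (mod 17), inverse of 133 mod 17 is 11 (check: 14 × 11 = 154 ≡ 1 (mod 17))
For equation 3: M_3 = 119, 119 ≡ 5 (mod 19), inverse of 119 mod 19 is 4 (check: 5 × 4 = 20 ≡ 1 (mod 19))
Combine: n ≡ Σ r_i×M_i×(M_i⁻¹ mod m_i) = 2×323×1 + 2×133×11 + 9×119×4 = 646 + 2926 + 4284 = 7856
7856 mod 2261 = 1073
n ≡ 1073 (mod 2261)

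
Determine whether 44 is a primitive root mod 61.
p - 1 = 60 has prime divisors 2, 3, 5. Check 44^(60/q) mod 61 for each: 44^(60/2) = 44^30 ≡ 60, 44^(60/3) = 44^20 ≡ 13, 44^(60/5) = 44^12 ≡ 20 (mod 61). None of these is 1, so 44 has order 60 = φ(61), so it is a primitive root mod 61.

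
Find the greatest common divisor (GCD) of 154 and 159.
1

Using the Euclidean algorithm:
154 = 0 × 159 + 154
159 = 1 × 154 + 5
154 = 30 × 5 + 4
5 = 1 × 4 + 1
4 = 4 × 1 + 0

GCD(154, 159) = 1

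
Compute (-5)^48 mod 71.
Using repeated squaring. (-5) ≡ 66 (mod 71). 48 = 32 + 16 (binary 110000). Repeated squaring mod 71: 66^1 ≡ 66; 66^2 ≡ 66² = 4356 ≡ 25; 66^4 ≡ 25² = 625 ≡ 57; 66^8 ≡ 57² = 3249 ≡ 54; 66^16 ≡ 54² = 2916 ≡ 5; 66^32 ≡ 5² = 25 ≡ 25. Multiply: (-5)^48 ≡ 66^32 × 66^16 ≡ 25 × 5 (mod 71): 25 × 5 = 125 ≡ 54. So (-5)^48 ≡ 54 (mod 71).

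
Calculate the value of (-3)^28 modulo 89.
Using repeated squaring. (-3) ≡ 86 (mod 89). 28 = 16 + 8 + 4 (binary 11100). Repeated squaring mod 89: 86^1 ≡ 86; 86^2 ≡ 86² = 7396 ≡ 9; 86^4 ≡ 9² = 81 ≡ 81; 86^8 ≡ 81² = 6561 ≡ 64; 86^16 ≡ 64² = 4096 ≡ 2. Multiply: (-3)^28 ≡ 86^16 × 86^8 × 86^4 ≡ 2 × 64 × 81 (mod 89): 2 × 64 = 128 ≡ 39; 39 × 81 = 3159 ≡ 44. So (-3)^28 ≡ 44 (mod 89).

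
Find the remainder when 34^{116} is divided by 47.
By Fermat: 34^{46} ≡ 1 (mod 47). 116 = 2×46 + 24. So 34^{116} ≡ 34^{24} ≡ 34 (mod 47)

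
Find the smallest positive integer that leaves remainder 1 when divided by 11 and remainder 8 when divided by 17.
M = 11 × 17 = 187. M₁ = 17, y₁ ≡ 2 (mod 11). M₂ = 11, y₂ ≡ 14 (mod 17). x = 1×17×2 + 8×11×14 ≡ 144 (mod 187). The smallest positive such number is 144.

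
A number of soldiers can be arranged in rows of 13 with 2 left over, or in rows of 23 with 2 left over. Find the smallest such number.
M = 13 × 23 = 299. M₁ = 23, y₁ ≡ 4 (mod 13). M₂ = 13, y₂ ≡ 16 (mod 23). z = 2×23×4 + 2×13×16 ≡ 2 (mod 299). The smallest positive such number is 2.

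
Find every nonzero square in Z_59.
QRs mod 59: {1, 3, 4, 5, 7, 9, 12, 15, 16, 17, 19, 20, 21, 22, 25, 26, 27, 28, 29, 35, 36, 41, 45, 46, 48, 49, 51, 53, 57}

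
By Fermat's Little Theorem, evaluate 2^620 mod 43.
By Fermat: 2^{42} ≡ 1 (mod 43). 620 ≡ 32 (mod 42). So 2^{620} ≡ 2^{32} ≡ 16 (mod 43)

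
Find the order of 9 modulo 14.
Powers of 9 mod 14: 9^1≡9, 9^2≡11, 9^3≡1. Order = 3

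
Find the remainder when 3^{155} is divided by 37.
By Fermat: 3^{36} ≡ 1 (mod 37). 155 = 4×36 + 11. So 3^{155} ≡ 3^{11} ≡ 28 (mod 37)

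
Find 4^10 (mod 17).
10 = 8 + 2 (binary 1010). Repeated squaring mod 17: 4^1 ≡ 4; 4^2 ≡ 4² = 16 ≡ 16; 4^4 ≡ 16² = 256 ≡ 1; 4^8 ≡ 1² = 1 ≡ 1. Multiply: 4^10 = 4^8 × 4^2 ≡ 1 × 16 (mod 17): 1 × 16 = 16 ≡ 16. So 4^10 ≡ 16 (mod 17).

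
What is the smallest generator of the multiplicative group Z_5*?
p - 1 = 4 has prime divisors 2. h is a primitive root mod 5 iff h^(4/q) ≢ 1 (mod 5) for each such q.
h = 2: 2^2 ≡ 4 (mod 5); none is 1, so 2 has order 4 and is a primitive root.
The smallest primitive root mod 5 is g = 2.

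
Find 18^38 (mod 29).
Using Fermat: 18^{28} ≡ 1 (mod 29). 38 ≡ 10 (mod 28). So 18^{38} ≡ 18^{10} ≡ 22 (mod 29)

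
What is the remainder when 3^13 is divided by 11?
Using Fermat: 3^{10} ≡ 1 (mod 11). 13 ≡ 3 (mod 10). So 3^{13} ≡ 3^{3} ≡ 5 (mod 11)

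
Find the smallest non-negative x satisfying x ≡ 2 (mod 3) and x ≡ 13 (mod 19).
M = 3 × 19 = 57. M₁ = 19, y₁ ≡ 1 (mod 3). M₂ = 3, y₂ ≡ 13 (mod 19). x = 2×19×1 + 13×3×13 ≡ 32 (mod 57)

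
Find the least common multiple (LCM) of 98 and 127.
12446

First find GCD(98, 127) using the Euclidean algorithm:
98 = 0 × 127 + 98
127 = 1 × 98 + 29
98 = 3 × 29 + 11
29 = 2 × 11 + 7
11 = 1 × 7 + 4
7 = 1 × 4 + 3
4 = 1 × 3 + 1
3 = 3 × 1 + 0
GCD(98, 127) = 1

LCM formula: LCM(a, b) = (a × b) / GCD(a, b)
LCM(98, 127) = (98 × 127) / 1
LCM(98, 127) = 12446 / 1
LCM(98, 127) = 12446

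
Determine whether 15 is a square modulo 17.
By Euler's criterion: 15^{8} ≡ 1 (mod 17). Since this equals 1, 15 is a QR.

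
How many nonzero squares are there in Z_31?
For prime 31, there are (p-1)/2 = (31-1)/2 = 15 quadratic residues (excluding 0).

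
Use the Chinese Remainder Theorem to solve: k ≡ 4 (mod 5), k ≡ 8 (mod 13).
M = 5 × 13 = 65. M₁ = 13, y₁ ≡ 2 (mod 5). M₂ = 5, y₂ ≡ 8 (mod 13). k = 4×13×2 + 8×5×8 ≡ 34 (mod 65)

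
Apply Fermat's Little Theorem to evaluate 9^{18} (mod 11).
3

By Fermat's Little Theorem, a^(p-1) ≡ 1 (mod p) for prime p and gcd(a, p) = 1
Here p = 11, so 9^10 ≡ 1 (mod 11)
We can reduce the exponent: 18 mod 10 = 8
So 9^18 ≡ 9^8 (mod 11)
Computing: 9^8 mod 11 = 3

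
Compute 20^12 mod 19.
Using repeated squaring. 20 ≡ 1 (mod 19). 12 = 8 + 4 (binary 1100). Repeated squaring mod 19: 1^1 ≡ 1; 1^2 ≡ 1² = 1 ≡ 1; 1^4 ≡ 1² = 1 ≡ 1; 1^8 ≡ 1² = 1 ≡ 1. Multiply: 20^12 ≡ 1^8 × 1^4 ≡ 1 × 1 (mod 19): 1 × 1 = 1 ≡ 1. So 20^12 ≡ 1 (mod 19).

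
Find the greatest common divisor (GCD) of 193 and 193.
193

Using the Euclidean algorithm:
193 = 1 × 193 + 0

GCD(193, 193) = 193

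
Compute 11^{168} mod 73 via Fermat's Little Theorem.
8

By Fermat's Little Theorem, a^(p-1) ≡ 1 (mod p) for prime p and gcd(a, p) = 1
Here p = 73, so 11^72 ≡ 1 (mod 73)
We can reduce the exponent: 168 mod 72 = 24
So 11^168 ≡ 11^24 (mod 73)
Computing: 11^24 mod 73 = 8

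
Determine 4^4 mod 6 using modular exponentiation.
4 = 4 (binary 100). Repeated squaring mod 6: 4^1 ≡ 4; 4^2 ≡ 4² = 16 ≡ 4; 4^4 ≡ 4² = 16 ≡ 4. So 4^4 ≡ 4 (mod 6).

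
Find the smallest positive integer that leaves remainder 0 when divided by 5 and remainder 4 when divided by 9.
M = 5 × 9 = 45. M₁ = 9, y₁ ≡ 4 (mod 5). M₂ = 5, y₂ ≡ 2 (mod 9). m = 0×9×4 + 4×5×2 ≡ 40 (mod 45). The smallest positive such number is 40.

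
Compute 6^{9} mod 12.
0

Using successive squaring:
Binary expansion of 9: 1001
Powers of 6 mod 12 (each is the square of the previous):
  6^1 ≡ 6 (mod 12)
  6^2 ≡ 6² = 36 ≡ 0 (mod 12)
  6^4 ≡ 0² = 0 ≡ 0 (mod 12)
  6^8 ≡ 0² = 0 ≡ 0 (mod 12)
9 = 8 + 1, so 6^9 = 6^8 × 6^1 ≡ 0 × 6 (mod 12)
Multiplying step by step:
  0 × 6 = 0 ≡ 0 (mod 12)
Result: 6^9 ≡ 0 (mod 12)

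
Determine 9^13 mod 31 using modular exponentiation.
Using repeated squaring. 13 = 8 + 4 + 1 (binary 1101). Repeated squaring mod 31: 9^1 ≡ 9; 9^2 ≡ 9² = 81 ≡ 19; 9^4 ≡ 19² = 361 ≡ 20; 9^8 ≡ 20² = 400 ≡ 28. Multiply: 9^13 = 9^8 × 9^4 × 9^1 ≡ 28 × 20 × 9 (mod 31): 28 × 20 = 560 ≡ 2; 2 × 9 = 18 ≡ 18. So 9^13 ≡ 18 (mod 31).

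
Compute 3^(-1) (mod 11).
3^(-1) ≡ 4 (mod 11). Verification: 3 × 4 = 12 ≡ 1 (mod 11)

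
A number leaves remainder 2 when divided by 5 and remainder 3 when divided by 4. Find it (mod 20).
M = 5 × 4 = 20. M₁ = 4, y₁ ≡ 4 (mod 5). M₂ = 5, y₂ ≡ 1 (mod 4). t = 2×4×4 + 3×5×1 ≡ 7 (mod 20)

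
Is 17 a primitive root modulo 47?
No

To verify, check if 17^(46/q) ≢ 1 (mod 47) for each prime divisor q of 46
Divisors of 46 = 46: [1, 2, 23, 46]
  17^(46/2) = 17^23 ≡ 1 (mod 47)
  17^(46/23) = 17^2 ≡ 7 (mod 47)
Conclusion: 17 is not a primitive root modulo 47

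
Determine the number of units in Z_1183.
936

Prime factorization: 1183 = 7 × 13^2
Using the formula φ(n) = n × Π(1 - 1/p) for each prime factor p:
φ(1183) = 1183 × (1 - 1/7) × (1 - 1/13)
φ(1183) = 936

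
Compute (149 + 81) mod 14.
6

(149 + 81) = 230
230 mod 14 = 6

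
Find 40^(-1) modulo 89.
69

Using Extended Euclidean Algorithm:
gcd(40, 89) = 1
Bezout coefficients: 40 × -20 + 89 × 9 = 1
So 40 × -20 ≡ 1 (mod 89)
The inverse is -20 mod 89 = 69
Verification: 40 × 69 = 2760 = 31 × 89 + 1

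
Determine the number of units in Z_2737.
2112

Prime factorization: 2737 = 7 × 17 × 23
Using the formula φ(n) = n × Π(1 - 1/p) for each prime factor p:
φ(2737) = 2737 × (1 - 1/7) × (1 - 1/17) × (1 - 1/23)
φ(2737) = 2112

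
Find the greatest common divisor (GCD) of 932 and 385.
1

Using the Euclidean algorithm:
932 = 2 × 385 + 162
385 = 2 × 162 + 61
162 = 2 × 61 + 40
61 = 1 × 40 + 21
40 = 1 × 21 + 19
21 = 1 × 19 + 2
19 = 9 × 2 + 1
2 = 2 × 1 + 0

GCD(932, 385) = 1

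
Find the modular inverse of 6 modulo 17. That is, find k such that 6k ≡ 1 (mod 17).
3

Using Extended Euclidean Algorithm:
gcd(6, 17) = 1
Bezout coefficients: 6 × 3 + 17 × -1 = 1
So 6 × 3 ≡ 1 (mod 17)
The inverse is 3 mod 17 = 3
Verification: 6 × 3 = 18 = 1 × 17 + 1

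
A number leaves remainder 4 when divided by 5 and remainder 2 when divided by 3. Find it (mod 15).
M = 5 × 3 = 15. M₁ = 3, y₁ ≡ 2 (mod 5). M₂ = 5, y₂ ≡ 2 (mod 3). z = 4×3×2 + 2×5×2 ≡ 14 (mod 15)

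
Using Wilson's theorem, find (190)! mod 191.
By Wilson's theorem, (190)! ≡ -1 ≡ 190 (mod 191)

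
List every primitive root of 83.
Primitive roots mod 83: {2, 5, 6, 8, 13, 14, 15, 18, 19, 20, 22, 24, 32, 34, 35, 39, 42, 43, 45, 46, 47, 50, 52, 53, 54, 55, 56, 57, 58, 60, 62, 66, 67, 71, 72, 73, 74, 76, 79, 80}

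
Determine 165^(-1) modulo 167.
165^(-1) ≡ 83 (mod 167). Verification: 165 × 83 = 13695 ≡ 1 (mod 167)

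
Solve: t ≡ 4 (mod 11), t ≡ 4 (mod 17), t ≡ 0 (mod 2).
M = 11 × 17 × 2 = 374. M₁ = 34, y₁ ≡ 1 (mod 11). M₂ = 22, y₂ ≡ 7 (mod 17). M₃ = 187, y₃ ≡ 1 (mod 2). t = 4×34×1 + 4×22×7 + 0×187×1 ≡ 4 (mod 374)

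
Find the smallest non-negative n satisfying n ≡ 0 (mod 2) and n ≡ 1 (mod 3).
M = 2 × 3 = 6. M₁ = 3, y₁ ≡ 1 (mod 2). M₂ = 2, y₂ ≡ 2 (mod 3). n = 0×3×1 + 1×2×2 ≡ 4 (mod 6)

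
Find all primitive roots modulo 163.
Primitive roots mod 163: {2, 3, 7, 11, 12, 18, 19, 20, 29, 32, 42, 44, 45, 50, 52, 63, 66, 67, 68, 70, 72, 73, 75, 76, 79, 80, 82, 89, 92, 94, 101, 103, 106, 107, 108, 109, 112, 114, 116, 117, 120, 122, 124, 128, 129, 130, 137, 139, 147, 148, 149, 153, 154, 159}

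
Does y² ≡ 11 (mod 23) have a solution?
By Euler's criterion: 11^{11} ≡ 22 (mod 23). Since this equals -1 (≡ 22), 11 is not a QR.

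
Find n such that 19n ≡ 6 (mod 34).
20

Since gcd(19, 34) = 1 divides 6, a solution exists.
Multiply both sides by the inverse of 19 mod 34:
  19^(-1) mod 34 = 9
  x ≡ 9 × 6 ≡ 54 ≡ 20 (mod 34)
Verification: 19 × 20 = 380 = 11 × 34 + 6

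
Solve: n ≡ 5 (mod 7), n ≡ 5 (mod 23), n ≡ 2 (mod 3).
M = 7 × 23 × 3 = 483. M₁ = 69, y₁ ≡ 6 (mod 7). M₂ = 21, y₂ ≡ 11 (mod 23). M₃ = 161, y₃ ≡ 2 (mod 3). n = 5×69×6 + 5×21×11 + 2×161×2 ≡ 5 (mod 483)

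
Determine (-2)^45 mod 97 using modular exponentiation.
Using repeated squaring. (-2) ≡ 95 (mod 97). 45 = 32 + 8 + 4 + 1 (binary 101101). Repeated squaring mod 97: 95^1 ≡ 95; 95^2 ≡ 95² = 9025 ≡ 4; 95^4 ≡ 4² = 16 ≡ 16; 95^8 ≡ 16² = 256 ≡ 62; 95^16 ≡ 62² = 3844 ≡ 61; 95^32 ≡ 61² = 3721 ≡ 35. Multiply: (-2)^45 ≡ 95^32 × 95^8 × 95^4 × 95^1 ≡ 35 × 62 × 16 × 95 (mod 97): 35 × 62 = 2170 ≡ 36; 36 × 16 = 576 ≡ 91; 91 × 95 = 8645 ≡ 12. So (-2)^45 ≡ 12 (mod 97).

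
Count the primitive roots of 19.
6

The number of primitive roots modulo p is φ(p-1) = φ(18)
φ(18) = 6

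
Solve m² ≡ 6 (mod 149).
The square roots of 6 mod 149 are 30 and 119. Verify: 30² = 900 ≡ 6 (mod 149)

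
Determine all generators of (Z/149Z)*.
Primitive roots mod 149: {2, 3, 8, 10, 11, 12, 13, 14, 15, 18, 21, 23, 27, 32, 34, 38, 40, 41, 43, 48, 50, 51, 52, 55, 56, 57, 58, 59, 60, 62, 65, 66, 70, 71, 72, 74, 75, 77, 78, 79, 83, 84, 87, 89, 90, 91, 92, 93, 94, 97, 98, 99, 101, 106, 108, 109, 111, 115, 117, 122, 126, 128, 131, 134, 135, 136, 137, 138, 139, 141, 146, 147}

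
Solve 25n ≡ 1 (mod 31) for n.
25^(-1) ≡ 5 (mod 31). Verification: 25 × 5 = 125 ≡ 1 (mod 31)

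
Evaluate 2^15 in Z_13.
Using Fermat: 2^{12} ≡ 1 (mod 13). 15 ≡ 3 (mod 12). So 2^{15} ≡ 2^{3} ≡ 8 (mod 13)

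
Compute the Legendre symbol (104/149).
(104/149) = 104^{74} mod 149 = 1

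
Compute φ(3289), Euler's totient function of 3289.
2640

Prime factorization: 3289 = 11 × 13 × 23
Using the formula φ(n) = n × Π(1 - 1/p) for each prime factor p:
φ(3289) = 3289 × (1 - 1/11) × (1 - 1/13) × (1 - 1/23)
φ(3289) = 2640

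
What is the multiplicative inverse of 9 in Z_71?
8

Using Extended Euclidean Algorithm:
gcd(9, 71) = 1
Bezout coefficients: 9 × 8 + 71 × -1 = 1
So 9 × 8 ≡ 1 (mod 71)
The inverse is 8 mod 71 = 8
Verification: 9 × 8 = 72 = 1 × 71 + 1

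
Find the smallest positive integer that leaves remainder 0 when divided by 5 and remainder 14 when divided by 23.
M = 5 × 23 = 115. M₁ = 23, y₁ ≡ 2 (mod 5). M₂ = 5, y₂ ≡ 14 (mod 23). m = 0×23×2 + 14×5×14 ≡ 60 (mod 115). The smallest positive such number is 60.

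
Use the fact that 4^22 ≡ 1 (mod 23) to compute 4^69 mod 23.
By Fermat: 4^{22} ≡ 1 (mod 23). 69 = 3×22 + 3. So 4^{69} ≡ 4^{3} ≡ 18 (mod 23)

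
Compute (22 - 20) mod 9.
2

(22 - 20) = 2
2 mod 9 = 2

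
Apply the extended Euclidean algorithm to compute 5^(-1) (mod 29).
Extended GCD: 5(6) + 29(-1) = 1. So 5^(-1) ≡ 6 ≡ 6 (mod 29). Verify: 5 × 6 = 30 ≡ 1 (mod 29)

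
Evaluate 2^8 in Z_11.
8 = 8 (binary 1000). Repeated squaring mod 11: 2^1 ≡ 2; 2^2 ≡ 2² = 4 ≡ 4; 2^4 ≡ 4² = 16 ≡ 5; 2^8 ≡ 5² = 25 ≡ 3. So 2^8 ≡ 3 (mod 11).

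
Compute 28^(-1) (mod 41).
28^(-1) ≡ 22 (mod 41). Verification: 28 × 22 = 616 ≡ 1 (mod 41)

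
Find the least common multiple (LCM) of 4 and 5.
20

First find GCD(4, 5) using the Euclidean algorithm:
4 = 0 × 5 + 4
5 = 1 × 4 + 1
4 = 4 × 1 + 0
GCD(4, 5) = 1

LCM formula: LCM(a, b) = (a × b) / GCD(a, b)
LCM(4, 5) = (4 × 5) / 1
LCM(4, 5) = 20 / 1
LCM(4, 5) = 20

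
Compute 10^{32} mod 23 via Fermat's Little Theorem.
16

By Fermat's Little Theorem, a^(p-1) ≡ 1 (mod p) for prime p and gcd(a, p) = 1
Here p = 23, so 10^22 ≡ 1 (mod 23)
We can reduce the exponent: 32 mod 22 = 10
So 10^32 ≡ 10^10 (mod 23)
Computing: 10^10 mod 23 = 16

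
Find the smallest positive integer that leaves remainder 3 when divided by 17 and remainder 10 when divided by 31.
M = 17 × 31 = 527. M₁ = 31, y₁ ≡ 11 (mod 17). M₂ = 17, y₂ ≡ 11 (mod 31). y = 3×31×11 + 10×17×11 ≡ 258 (mod 527). The smallest positive such number is 258.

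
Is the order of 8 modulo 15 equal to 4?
Yes, ord_15(8) = 4.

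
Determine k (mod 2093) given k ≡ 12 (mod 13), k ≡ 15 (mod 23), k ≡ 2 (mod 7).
1234

Using the Chinese Remainder Theorem:
M = product of moduli = 2093
For equation 1: M_1 = 161, 161 ≡ 5 (mod 13), inverse of 161 mod 13 is 8 (check: 5 × 8 = 40 ≡ 1 (mod 13))
For equation 2: M_2 = 91, 91 ≡ 22 (mod 23), inverse of 91 mod 23 is 22 (check: 22 × 22 = 484 ≡ 1 (mod 23))
For equation 3: M_3 = 299, 299 ≡ 5 (mod 7), inverse of 299 mod 7 is 3 (check: 5 × 3 = 15 ≡ 1 (mod 7))
Combine: k ≡ Σ r_i×M_i×(M_i⁻¹ mod m_i) = 12×161×8 + 15×91×22 + 2×299×3 = 15456 + 30030 + 1794 = 47280
47280 mod 2093 = 1234
k ≡ 1234 (mod 2093)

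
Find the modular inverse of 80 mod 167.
80^(-1) ≡ 119 (mod 167). Verification: 80 × 119 = 9520 ≡ 1 (mod 167)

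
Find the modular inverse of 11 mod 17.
11^(-1) ≡ 14 (mod 17). Verification: 11 × 14 = 154 ≡ 1 (mod 17)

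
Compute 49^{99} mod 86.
1

Using successive squaring:
Binary expansion of 99: 1100011
Powers of 49 mod 86 (each is the square of the previous):
  49^1 ≡ 49 (mod 86)
  49^2 ≡ 49² = 2401 ≡ 79 (mod 86)
  49^4 ≡ 79² = 6241 ≡ 49 (mod 86)
  49^8 ≡ 49² = 2401 ≡ 79 (mod 86)
  49^16 ≡ 79² = 6241 ≡ 49 (mod 86)
  49^32 ≡ 49² = 2401 ≡ 79 (mod 86)
  49^64 ≡ 79² = 6241 ≡ 49 (mod 86)
99 = 64 + 32 + 2 + 1, so 49^99 = 49^64 × 49^32 × 49^2 × 49^1 ≡ 49 × 79 × 79 × 49 (mod 86)
Multiplying step by step:
  49 × 79 = 3871 ≡ 1 (mod 86)
  1 × 79 = 79 ≡ 79 (mod 86)
  79 × 49 = 3871 ≡ 1 (mod 86)
Result: 49^99 ≡ 1 (mod 86)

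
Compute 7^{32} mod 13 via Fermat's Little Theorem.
3

By Fermat's Little Theorem, a^(p-1) ≡ 1 (mod p) for prime p and gcd(a, p) = 1
Here p = 13, so 7^12 ≡ 1 (mod 13)
We can reduce the exponent: 32 mod 12 = 8
So 7^32 ≡ 7^8 (mod 13)
Computing: 7^8 mod 13 = 3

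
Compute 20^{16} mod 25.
0

Using successive squaring:
Binary expansion of 16: 10000
Powers of 20 mod 25 (each is the square of the previous):
  20^1 ≡ 20 (mod 25)
  20^2 ≡ 20² = 400 ≡ 0 (mod 25)
  20^4 ≡ 0² = 0 ≡ 0 (mod 25)
  20^8 ≡ 0² = 0 ≡ 0 (mod 25)
  20^16 ≡ 0² = 0 ≡ 0 (mod 25)
16 is a power of 2, so 20^16 is the last square: ≡ 0 (mod 25)
Result: 20^16 ≡ 0 (mod 25)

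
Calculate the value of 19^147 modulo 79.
Using Fermat: 19^{78} ≡ 1 (mod 79). 147 ≡ 69 (mod 78). So 19^{147} ≡ 19^{69} ≡ 64 (mod 79)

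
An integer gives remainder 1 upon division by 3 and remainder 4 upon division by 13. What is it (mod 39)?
M = 3 × 13 = 39. M₁ = 13, y₁ ≡ 1 (mod 3). M₂ = 3, y₂ ≡ 9 (mod 13). m = 1×13×1 + 4×3×9 ≡ 4 (mod 39). The smallest positive such number is 4.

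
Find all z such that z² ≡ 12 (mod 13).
The square roots of 12 mod 13 are 8 and 5. Verify: 8² = 64 ≡ 12 (mod 13)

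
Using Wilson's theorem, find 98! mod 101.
(100)! = (98)! × (99) × (100) ≡ -1 (mod 101). So (98)! ≡ -1 × [(100)(99)]^(-1) ≡ 50 (mod 101)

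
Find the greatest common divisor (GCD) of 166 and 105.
1

Using the Euclidean algorithm:
166 = 1 × 105 + 61
105 = 1 × 61 + 44
61 = 1 × 44 + 17
44 = 2 × 17 + 10
17 = 1 × 10 + 7
10 = 1 × 7 + 3
7 = 2 × 3 + 1
3 = 3 × 1 + 0

GCD(166, 105) = 1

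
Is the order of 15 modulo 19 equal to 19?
No, the actual order is 18, not 19.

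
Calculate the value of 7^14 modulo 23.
Using repeated squaring. 14 = 8 + 4 + 2 (binary 1110). Repeated squaring mod 23: 7^1 ≡ 7; 7^2 ≡ 7² = 49 ≡ 3; 7^4 ≡ 3² = 9 ≡ 9; 7^8 ≡ 9² = 81 ≡ 12. Multiply: 7^14 = 7^8 × 7^4 × 7^2 ≡ 12 × 9 × 3 (mod 23): 12 × 9 = 108 ≡ 16; 16 × 3 = 48 ≡ 2. So 7^14 ≡ 2 (mod 23).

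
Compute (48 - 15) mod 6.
3

(48 - 15) = 33
33 mod 6 = 3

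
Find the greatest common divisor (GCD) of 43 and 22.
1

Using the Euclidean algorithm:
43 = 1 × 22 + 21
22 = 1 × 21 + 1
21 = 21 × 1 + 0

GCD(43, 22) = 1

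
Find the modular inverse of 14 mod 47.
14^(-1) ≡ 37 (mod 47). Verification: 14 × 37 = 518 ≡ 1 (mod 47)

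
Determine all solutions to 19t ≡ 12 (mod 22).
18

Since gcd(19, 22) = 1 divides 12, a solution exists.
Multiply both sides by the inverse of 19 mod 22:
  19^(-1) mod 22 = 7
  x ≡ 7 × 12 ≡ 84 ≡ 18 (mod 22)
Verification: 19 × 18 = 342 = 15 × 22 + 12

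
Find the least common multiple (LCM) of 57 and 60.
1140

First find GCD(57, 60) using the Euclidean algorithm:
57 = 0 × 60 + 57
60 = 1 × 57 + 3
57 = 19 × 3 + 0
GCD(57, 60) = 3

LCM formula: LCM(a, b) = (a × b) / GCD(a, b)
LCM(57, 60) = (57 × 60) / 3
LCM(57, 60) = 3420 / 3
LCM(57, 60) = 1140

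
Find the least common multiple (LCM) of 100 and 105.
2100

First find GCD(100, 105) using the Euclidean algorithm:
100 = 0 × 105 + 100
105 = 1 × 100 + 5
100 = 20 × 5 + 0
GCD(100, 105) = 5

LCM formula: LCM(a, b) = (a × b) / GCD(a, b)
LCM(100, 105) = (100 × 105) / 5
LCM(100, 105) = 10500 / 5
LCM(100, 105) = 2100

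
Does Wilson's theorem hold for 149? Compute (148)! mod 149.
(148)! mod 149 = 148. Since this equals -1 (mod 149), Wilson confirms 149 is prime.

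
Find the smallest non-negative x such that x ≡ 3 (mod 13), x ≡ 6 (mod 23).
29

Using the Chinese Remainder Theorem:
M = product of moduli = 299
For equation 1: M_1 = 23, 23 ≡ 10 (mod 13), inverse of 23 mod 13 is 4 (check: 10 × 4 = 40 ≡ 1 (mod 13))
For equation 2: M_2 = 13, 13 ≡ 13 (mod 23), inverse of 13 mod 23 is 16 (check: 13 × 16 = 208 ≡ 1 (mod 23))
Combine: x ≡ Σ r_i×M_i×(M_i⁻¹ mod m_i) = 3×23×4 + 6×13×16 = 276 + 1248 = 1524
1524 mod 299 = 29
x ≡ 29 (mod 299)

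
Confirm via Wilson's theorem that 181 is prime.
(180)! mod 181 = 180. Since this equals -1 (mod 181), Wilson confirms 181 is prime.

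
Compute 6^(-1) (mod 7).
6

Using Extended Euclidean Algorithm:
gcd(6, 7) = 1
Bezout coefficients: 6 × -1 + 7 × 1 = 1
So 6 × -1 ≡ 1 (mod 7)
The inverse is -1 mod 7 = 6
Verification: 6 × 6 = 36 = 5 × 7 + 1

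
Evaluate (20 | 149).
(20/149) = 20^{74} mod 149 = 1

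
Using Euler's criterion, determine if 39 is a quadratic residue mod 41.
By Euler's criterion: 39^{20} ≡ 1 (mod 41). Since this equals 1, 39 is a QR.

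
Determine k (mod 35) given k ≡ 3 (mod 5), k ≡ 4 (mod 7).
18

Using the Chinese Remainder Theorem:
M = product of moduli = 35
For equation 1: M_1 = 7, 7 ≡ 2 (mod 5), inverse of 7 mod 5 is 3 (check: 2 × 3 = 6 ≡ 1 (mod 5))
For equation 2: M_2 = 5, 5 ≡ 5 (mod 7), inverse of 5 mod 7 is 3 (check: 5 × 3 = 15 ≡ 1 (mod 7))
Combine: k ≡ Σ r_i×M_i×(M_i⁻¹ mod m_i) = 3×7×3 + 4×5×3 = 63 + 60 = 123
123 mod 35 = 18
k ≡ 18 (mod 35)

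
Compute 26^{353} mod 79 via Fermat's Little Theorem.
44

By Fermat's Little Theorem, a^(p-1) ≡ 1 (mod p) for prime p and gcd(a, p) = 1
Here p = 79, so 26^78 ≡ 1 (mod 79)
We can reduce the exponent: 353 mod 78 = 41
So 26^353 ≡ 26^41 (mod 79)
Computing: 26^41 mod 79 = 44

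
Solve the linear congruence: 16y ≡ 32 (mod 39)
2

Since gcd(16, 39) = 1 divides 32, a solution exists.
Multiply both sides by the inverse of 16 mod 39:
  16^(-1) mod 39 = 22
  x ≡ 22 × 32 ≡ 704 ≡ 2 (mod 39)
Verification: 16 × 2 = 32 = 0 × 39 + 32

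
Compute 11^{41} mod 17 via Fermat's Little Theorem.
6

By Fermat's Little Theorem, a^(p-1) ≡ 1 (mod p) for prime p and gcd(a, p) = 1
Here p = 17, so 11^16 ≡ 1 (mod 17)
We can reduce the exponent: 41 mod 16 = 9
So 11^41 ≡ 11^9 (mod 17)
Computing: 11^9 mod 17 = 6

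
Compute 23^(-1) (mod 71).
23^(-1) ≡ 34 (mod 71). Verification: 23 × 34 = 782 ≡ 1 (mod 71)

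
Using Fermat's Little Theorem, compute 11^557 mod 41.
By Fermat: 11^{40} ≡ 1 (mod 41). 557 ≡ 37 (mod 40). So 11^{557} ≡ 11^{37} ≡ 13 (mod 41)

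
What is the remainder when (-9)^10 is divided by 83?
(-9) ≡ 74 (mod 83). 10 = 8 + 2 (binary 1010). Repeated squaring mod 83: 74^1 ≡ 74; 74^2 ≡ 74² = 5476 ≡ 81; 74^4 ≡ 81² = 6561 ≡ 4; 74^8 ≡ 4² = 16 ≡ 16. Multiply: (-9)^10 ≡ 74^8 × 74^2 ≡ 16 × 81 (mod 83): 16 × 81 = 1296 ≡ 51. So (-9)^10 ≡ 51 (mod 83).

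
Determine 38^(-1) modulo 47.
38^(-1) ≡ 26 (mod 47). Verification: 38 × 26 = 988 ≡ 1 (mod 47)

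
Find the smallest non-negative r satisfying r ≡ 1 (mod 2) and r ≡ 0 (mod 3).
M = 2 × 3 = 6. M₁ = 3, y₁ ≡ 1 (mod 2). M₂ = 2, y₂ ≡ 2 (mod 3). r = 1×3×1 + 0×2×2 ≡ 3 (mod 6)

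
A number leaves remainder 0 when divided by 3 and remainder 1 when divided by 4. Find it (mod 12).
M = 3 × 4 = 12. M₁ = 4, y₁ ≡ 1 (mod 3). M₂ = 3, y₂ ≡ 3 (mod 4). k = 0×4×1 + 1×3×3 ≡ 9 (mod 12)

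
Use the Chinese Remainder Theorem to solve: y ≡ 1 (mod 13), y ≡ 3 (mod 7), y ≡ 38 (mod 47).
2341

Using the Chinese Remainder Theorem:
M = product of moduli = 4277
For equation 1: M_1 = 329, 329 ≡ 4 (mod 13), inverse of 329 mod 13 is 10 (check: 4 × 10 = 40 ≡ 1 (mod 13))
For equation 2: M_2 = 611, 611 ≡ 2 (mod 7), inverse of 611 mod 7 is 4 (check: 2 × 4 = 8 ≡ 1 (mod 7))
For equation 3: M_3 = 91, 91 ≡ 44 (mod 47), inverse of 91 mod 47 is 31 (check: 44 × 31 = 1364 ≡ 1 (mod 47))
Combine: y ≡ Σ r_i×M_i×(M_i⁻¹ mod m_i) = 1×329×10 + 3×611×4 + 38×91×31 = 3290 + 7332 + 107198 = 117820
117820 mod 4277 = 2341
y ≡ 2341 (mod 4277)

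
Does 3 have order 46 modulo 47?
p - 1 = 46 has prime divisors 2, 23. Check 3^(46/q) mod 47 for each: 3^(46/2) = 3^23 ≡ 1, 3^(46/23) = 3^2 ≡ 9 (mod 47). Since 3^23 ≡ 1 (mod 47), the order of 3 divides 23 (in fact the order is 23) ≠ 46, so it is not a primitive root.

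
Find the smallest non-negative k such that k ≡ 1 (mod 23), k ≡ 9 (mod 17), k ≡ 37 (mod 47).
9155

Using the Chinese Remainder Theorem:
M = product of moduli = 18377
For equation 1: M_1 = 799, 799 ≡ 17 (mod 23), inverse of 799 mod 23 is 19 (check: 17 × 19 = 323 ≡ 1 (mod 23))
For equation 2: M_2 = 1081, 1081 ≡ 10 (mod 17), inverse of 1081 mod 17 is 12 (check: 10 × 12 = 120 ≡ 1 (mod 17))
For equation 3: M_3 = 391, 391 ≡ 15 (mod 47), inverse of 391 mod 47 is 22 (check: 15 × 22 = 330 ≡ 1 (mod 47))
Combine: k ≡ Σ r_i×M_i×(M_i⁻¹ mod m_i) = 1×799×19 + 9×1081×12 + 37×391×22 = 15181 + 116748 + 318274 = 450203
450203 mod 18377 = 9155
k ≡ 9155 (mod 18377)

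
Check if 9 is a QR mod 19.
By Euler's criterion: 9^{9} ≡ 1 (mod 19). Since this equals 1, 9 is a QR.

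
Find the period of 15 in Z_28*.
Powers of 15 mod 28: 15^1≡15, 15^2≡1. Order = 2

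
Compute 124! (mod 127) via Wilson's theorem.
(126)! = (124)! × (125) × (126) ≡ -1 (mod 127). So (124)! ≡ -1 × [(126)(125)]^(-1) ≡ 63 (mod 127)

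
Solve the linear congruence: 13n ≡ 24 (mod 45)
33

Since gcd(13, 45) = 1 divides 24, a solution exists.
Multiply both sides by the inverse of 13 mod 45:
  13^(-1) mod 45 = 7
  x ≡ 7 × 24 ≡ 168 ≡ 33 (mod 45)
Verification: 13 × 33 = 429 = 9 × 45 + 24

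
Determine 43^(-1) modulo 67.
43^(-1) ≡ 53 (mod 67). Verification: 43 × 53 = 2279 ≡ 1 (mod 67)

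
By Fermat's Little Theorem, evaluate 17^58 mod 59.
By Fermat's Little Theorem, 17^{58} ≡ 1 (mod 59) since 59 is prime and gcd(17, 59) = 1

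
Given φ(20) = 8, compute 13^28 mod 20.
By Euler: 13^{8} ≡ 1 (mod 20) since gcd(13, 20) = 1. 28 = 3×8 + 4. So 13^{28} ≡ 13^{4} ≡ 1 (mod 20)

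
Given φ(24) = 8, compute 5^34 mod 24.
By Euler: 5^{8} ≡ 1 (mod 24) since gcd(5, 24) = 1. 34 = 4×8 + 2. So 5^{34} ≡ 5^{2} ≡ 1 (mod 24)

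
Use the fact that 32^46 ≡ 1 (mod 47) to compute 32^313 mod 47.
By Fermat: 32^{46} ≡ 1 (mod 47). 313 = 6×46 + 37. So 32^{313} ≡ 32^{37} ≡ 2 (mod 47)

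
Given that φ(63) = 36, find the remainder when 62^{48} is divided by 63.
By Euler: 62^{36} ≡ 1 (mod 63) since gcd(62, 63) = 1. 48 = 1×36 + 12. So 62^{48} ≡ 62^{12} ≡ 1 (mod 63)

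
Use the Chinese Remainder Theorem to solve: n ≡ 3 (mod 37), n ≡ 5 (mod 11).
225

Using the Chinese Remainder Theorem:
M = product of moduli = 407
For equation 1: M_1 = 11, 11 ≡ 11 (mod 37), inverse of 11 mod 37 is 27 (check: 11 × 27 = 297 ≡ 1 (mod 37))
For equation 2: M_2 = 37, 37 ≡ 4 (mod 11), inverse of 37 mod 11 is 3 (check: 4 × 3 = 12 ≡ 1 (mod 11))
Combine: n ≡ Σ r_i×M_i×(M_i⁻¹ mod m_i) = 3×11×27 + 5×37×3 = 891 + 555 = 1446
1446 mod 407 = 225
n ≡ 225 (mod 407)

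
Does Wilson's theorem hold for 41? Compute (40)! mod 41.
(40)! mod 41 = 40. Since this equals -1 (mod 41), Wilson confirms 41 is prime.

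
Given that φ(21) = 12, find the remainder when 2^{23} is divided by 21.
By Euler: 2^{12} ≡ 1 (mod 21) since gcd(2, 21) = 1. 23 = 1×12 + 11. So 2^{23} ≡ 2^{11} ≡ 11 (mod 21)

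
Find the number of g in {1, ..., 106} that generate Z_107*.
Number of primitive roots mod 107 = φ(106) = 52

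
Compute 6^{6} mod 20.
16

Using successive squaring:
Binary expansion of 6: 110
Powers of 6 mod 20 (each is the square of the previous):
  6^1 ≡ 6 (mod 20)
  6^2 ≡ 6² = 36 ≡ 16 (mod 20)
  6^4 ≡ 16² = 256 ≡ 16 (mod 20)
6 = 4 + 2, so 6^6 = 6^4 × 6^2 ≡ 16 × 16 (mod 20)
Multiplying step by step:
  16 × 16 = 256 ≡ 16 (mod 20)
Result: 6^6 ≡ 16 (mod 20)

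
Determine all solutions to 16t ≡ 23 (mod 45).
38

Since gcd(16, 45) = 1 divides 23, a solution exists.
Multiply both sides by the inverse of 16 mod 45:
  16^(-1) mod 45 = 31
  x ≡ 31 × 23 ≡ 713 ≡ 38 (mod 45)
Verification: 16 × 38 = 608 = 13 × 45 + 23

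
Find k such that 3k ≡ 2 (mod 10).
4

Since gcd(3, 10) = 1 divides 2, a solution exists.
Multiply both sides by the inverse of 3 mod 10:
  3^(-1) mod 10 = 7
  x ≡ 7 × 2 ≡ 14 ≡ 4 (mod 10)
Verification: 3 × 4 = 12 = 1 × 10 + 2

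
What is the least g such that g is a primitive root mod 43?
p - 1 = 42 has prime divisors 2, 3, 7. h is a primitive root mod 43 iff h^(42/q) ≢ 1 (mod 43) for each such q.
h = 2: 2^21 ≡ 42, 2^14 ≡ 1, 2^6 ≡ 21 (mod 43); 2^14 ≡ 1, so not a primitive root.
h = 3: 3^21 ≡ 42, 3^14 ≡ 36, 3^6 ≡ 41 (mod 43); none is 1, so 3 has order 42 and is a primitive root.
The smallest primitive root mod 43 is g = 3.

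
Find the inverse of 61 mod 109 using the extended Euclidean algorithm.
Extended GCD: 61(-25) + 109(14) = 1. So 61^(-1) ≡ 84 ≡ 84 (mod 109). Verify: 61 × 84 = 5124 ≡ 1 (mod 109)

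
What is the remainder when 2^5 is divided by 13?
5 = 4 + 1 (binary 101). Repeated squaring mod 13: 2^1 ≡ 2; 2^2 ≡ 2² = 4 ≡ 4; 2^4 ≡ 4² = 16 ≡ 3. Multiply: 2^5 = 2^4 × 2^1 ≡ 3 × 2 (mod 13): 3 × 2 = 6 ≡ 6. So 2^5 ≡ 6 (mod 13).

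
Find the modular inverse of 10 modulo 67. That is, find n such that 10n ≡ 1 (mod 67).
47

Using Extended Euclidean Algorithm:
gcd(10, 67) = 1
Bezout coefficients: 10 × -20 + 67 × 3 = 1
So 10 × -20 ≡ 1 (mod 67)
The inverse is -20 mod 67 = 47
Verification: 10 × 47 = 470 = 7 × 67 + 1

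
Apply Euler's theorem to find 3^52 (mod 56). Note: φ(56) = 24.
By Euler: 3^{24} ≡ 1 (mod 56) since gcd(3, 56) = 1. 52 = 2×24 + 4. So 3^{52} ≡ 3^{4} ≡ 25 (mod 56)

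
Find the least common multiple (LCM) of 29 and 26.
754

First find GCD(29, 26) using the Euclidean algorithm:
29 = 1 × 26 + 3
26 = 8 × 3 + 2
3 = 1 × 2 + 1
2 = 2 × 1 + 0
GCD(29, 26) = 1

LCM formula: LCM(a, b) = (a × b) / GCD(a, b)
LCM(29, 26) = (29 × 26) / 1
LCM(29, 26) = 754 / 1
LCM(29, 26) = 754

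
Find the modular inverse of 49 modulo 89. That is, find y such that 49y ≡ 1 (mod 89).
20

Using Extended Euclidean Algorithm:
gcd(49, 89) = 1
Bezout coefficients: 49 × 20 + 89 × -11 = 1
So 49 × 20 ≡ 1 (mod 89)
The inverse is 20 mod 89 = 20
Verification: 49 × 20 = 980 = 11 × 89 + 1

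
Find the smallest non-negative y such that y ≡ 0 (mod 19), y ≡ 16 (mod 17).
152

Using the Chinese Remainder Theorem:
M = product of moduli = 323
For equation 1: M_1 = 17, 17 ≡ 17 (mod 19), inverse of 17 mod 19 is 9 (check: 17 × 9 = 153 ≡ 1 (mod 19))
For equation 2: M_2 = 19, 19 ≡ 2 (mod 17), inverse of 19 mod 17 is 9 (check: 2 × 9 = 18 ≡ 1 (mod 17))
Combine: y ≡ Σ r_i×M_i×(M_i⁻¹ mod m_i) = 0×17×9 + 16×19×9 = 0 + 2736 = 2736
2736 mod 323 = 152
y ≡ 152 (mod 323)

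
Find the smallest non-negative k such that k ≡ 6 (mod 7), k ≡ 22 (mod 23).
160

Using the Chinese Remainder Theorem:
M = product of moduli = 161
For equation 1: M_1 = 23, 23 ≡ 2 (mod 7), inverse of 23 mod 7 is 4 (check: 2 × 4 = 8 ≡ 1 (mod 7))
For equation 2: M_2 = 7, 7 ≡ 7 (mod 23), inverse of 7 mod 23 is 10 (check: 7 × 10 = 70 ≡ 1 (mod 23))
Combine: k ≡ Σ r_i×M_i×(M_i⁻¹ mod m_i) = 6×23×4 + 22×7×10 = 552 + 1540 = 2092
2092 mod 161 = 160
k ≡ 160 (mod 161)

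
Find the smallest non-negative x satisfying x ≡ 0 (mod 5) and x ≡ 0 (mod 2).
M = 5 × 2 = 10. M₁ = 2, y₁ ≡ 3 (mod 5). M₂ = 5, y₂ ≡ 1 (mod 2). x = 0×2×3 + 0×5×1 ≡ 0 (mod 10)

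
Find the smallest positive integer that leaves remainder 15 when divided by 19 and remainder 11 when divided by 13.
M = 19 × 13 = 247. M₁ = 13, y₁ ≡ 3 (mod 19). M₂ = 19, y₂ ≡ 11 (mod 13). n = 15×13×3 + 11×19×11 ≡ 167 (mod 247). The smallest positive such number is 167.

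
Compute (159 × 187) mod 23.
17

(159 × 187) = 29733
29733 mod 23 = 17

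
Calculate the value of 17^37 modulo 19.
Using Fermat: 17^{18} ≡ 1 (mod 19). 37 ≡ 1 (mod 18). So 17^{37} ≡ 17^{1} ≡ 17 (mod 19)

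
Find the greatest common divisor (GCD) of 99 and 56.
1

Using the Euclidean algorithm:
99 = 1 × 56 + 43
56 = 1 × 43 + 13
43 = 3 × 13 + 4
13 = 3 × 4 + 1
4 = 4 × 1 + 0

GCD(99, 56) = 1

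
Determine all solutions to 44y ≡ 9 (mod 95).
11

Since gcd(44, 95) = 1 divides 9, a solution exists.
Multiply both sides by the inverse of 44 mod 95:
  44^(-1) mod 95 = 54
  x ≡ 54 × 9 ≡ 486 ≡ 11 (mod 95)
Verification: 44 × 11 = 484 = 5 × 95 + 9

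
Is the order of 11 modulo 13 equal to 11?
No, the actual order is 12, not 11.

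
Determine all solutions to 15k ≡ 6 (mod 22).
18

Since gcd(15, 22) = 1 divides 6, a solution exists.
Multiply both sides by the inverse of 15 mod 22:
  15^(-1) mod 22 = 3
  x ≡ 3 × 6 ≡ 18 ≡ 18 (mod 22)
Verification: 15 × 18 = 270 = 12 × 22 + 6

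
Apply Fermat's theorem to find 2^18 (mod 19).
By Fermat's Little Theorem, 2^{18} ≡ 1 (mod 19) since 19 is prime and gcd(2, 19) = 1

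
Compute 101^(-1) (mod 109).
101^(-1) ≡ 68 (mod 109). Verification: 101 × 68 = 6868 ≡ 1 (mod 109)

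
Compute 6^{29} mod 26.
2

Using successive squaring:
Binary expansion of 29: 11101
Powers of 6 mod 26 (each is the square of the previous):
  6^1 ≡ 6 (mod 26)
  6^2 ≡ 6² = 36 ≡ 10 (mod 26)
  6^4 ≡ 10² = 100 ≡ 22 (mod 26)
  6^8 ≡ 22² = 484 ≡ 16 (mod 26)
  6^16 ≡ 16² = 256 ≡ 22 (mod 26)
29 = 16 + 8 + 4 + 1, so 6^29 = 6^16 × 6^8 × 6^4 × 6^1 ≡ 22 × 16 × 22 × 6 (mod 26)
Multiplying step by step:
  22 × 16 = 352 ≡ 14 (mod 26)
  14 × 22 = 308 ≡ 22 (mod 26)
  22 × 6 = 132 ≡ 2 (mod 26)
Result: 6^29 ≡ 2 (mod 26)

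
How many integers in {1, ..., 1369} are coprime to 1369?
1332

Prime factorization: 1369 = 37^2
Using the formula φ(n) = n × Π(1 - 1/p) for each prime factor p:
φ(1369) = 1369 × (1 - 1/37)
φ(1369) = 1332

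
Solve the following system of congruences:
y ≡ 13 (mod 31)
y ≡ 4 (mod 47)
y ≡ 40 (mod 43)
48931

Using the Chinese Remainder Theorem:
M = product of moduli = 62651
For equation 1: M_1 = 2021, 2021 ≡ 6 (mod 31), inverse of 2021 mod 31 is 26 (check: 6 × 26 = 156 ≡ 1 (mod 31))
For equation 2: M_2 = 1333, 1333 ≡ 17 (mod 47), inverse of 1333 mod 47 is 36 (check: 17 × 36 = 612 ≡ 1 (mod 47))
For equation 3: M_3 = 1457, 1457 ≡ 38 (mod 43), inverse of 1457 mod 43 is 17 (check: 38 × 17 = 646 ≡ 1 (mod 43))
Combine: y ≡ Σ r_i×M_i×(M_i⁻¹ mod m_i) = 13×2021×26 + 4×1333×36 + 40×1457×17 = 683098 + 191952 + 990760 = 1865810
1865810 mod 62651 = 48931
y ≡ 48931 (mod 62651)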